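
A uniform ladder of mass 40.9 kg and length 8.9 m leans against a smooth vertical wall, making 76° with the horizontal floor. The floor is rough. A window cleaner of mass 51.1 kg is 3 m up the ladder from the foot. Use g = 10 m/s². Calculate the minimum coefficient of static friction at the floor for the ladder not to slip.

ΣF_y = 0: N_floor = 40.9×10 + 51.1×10 = 920 N.
Torques about the foot: N_wall · 8.9 sin 76° = 40.9×10×4.45 cos 76° + 51.1×10×3 cos 76° → N_wall = 93.934 N.
ΣF_x = 0: f_floor = N_wall = 93.934 N.
μ_min = f_floor / N_floor = 93.934 / 920 = 0.1021.

μ_min ≈ 0.102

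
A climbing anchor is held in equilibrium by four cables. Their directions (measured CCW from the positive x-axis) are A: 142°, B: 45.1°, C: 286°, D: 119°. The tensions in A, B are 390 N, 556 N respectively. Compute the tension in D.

Resolve: ΣF_x = 390 cos 142° + 556 cos 45.1° + T_C cos 286° + T_D cos 119° = 0.
        ΣF_y = 390 sin 142° + 556 sin 45.1° + T_C sin 286° + T_D sin 119° = 0.
The known terms sum to (85.14, 633.9) N, so 0.2756 T_C − 0.4848 T_D = -85.14 and -0.9613 T_C + 0.8746 T_D = -633.9.
Solving simultaneously: T_C = 1697 N, T_D = 1141 N.

T_D ≈ 1140 N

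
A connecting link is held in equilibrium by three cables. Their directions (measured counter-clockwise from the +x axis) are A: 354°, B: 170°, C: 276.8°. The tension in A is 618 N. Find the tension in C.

T_C ≈ 45 N

Resolve: ΣF_x = 618 cos 354° + T_B cos 170° + T_C cos 276.8° = 0.
        ΣF_y = 618 sin 354° + T_B sin 170° + T_C sin 276.8° = 0.
The known terms sum to (614.6, -64.6) N, so -0.9848 T_B + 0.1184 T_C = -614.6 and 0.1736 T_B − 0.9930 T_C = 64.6.
Solving simultaneously: T_B = 629.5 N, T_C = 45.03 N.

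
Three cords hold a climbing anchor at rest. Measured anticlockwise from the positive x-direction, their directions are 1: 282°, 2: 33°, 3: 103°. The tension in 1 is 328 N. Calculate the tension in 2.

Resolve: ΣF_x = 328 cos 282° + T_2 cos 33° + T_3 cos 103° = 0.
        ΣF_y = 328 sin 282° + T_2 sin 33° + T_3 sin 103° = 0.
The known terms sum to (68.2, -320.8) N, so 0.8387 T_2 − 0.2250 T_3 = -68.2 and 0.5446 T_2 + 0.9744 T_3 = 320.8.
Solving simultaneously: T_2 = 6.092 N, T_3 = 325.9 N.

T_2 ≈ 6.09 N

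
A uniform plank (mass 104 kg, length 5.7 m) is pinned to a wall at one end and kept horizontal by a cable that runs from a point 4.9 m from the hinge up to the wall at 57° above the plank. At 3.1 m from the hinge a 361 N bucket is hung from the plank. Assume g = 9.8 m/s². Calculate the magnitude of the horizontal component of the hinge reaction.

Take torques about the hinge: T sin 57° · 4.9 = 104×9.8×2.85 + 361×3.1 = 4023.8 N·m.
So T = 4023.8 / (0.8387 × 4.9) = 979.15 N.
ΣF_x = 0: H_x = T cos 57° = 533.29 N.

H_x ≈ 533 N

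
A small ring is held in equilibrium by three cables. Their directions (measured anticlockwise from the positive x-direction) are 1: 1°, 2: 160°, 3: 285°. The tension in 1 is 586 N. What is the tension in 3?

Resolve: ΣF_x = 586 cos 1° + T_2 cos 160° + T_3 cos 285° = 0.
        ΣF_y = 586 sin 1° + T_2 sin 160° + T_3 sin 285° = 0.
The known terms sum to (585.9, 10.23) N, so -0.9397 T_2 + 0.2588 T_3 = -585.9 and 0.3420 T_2 − 0.9659 T_3 = -10.23.
Solving simultaneously: T_2 = 694.1 N, T_3 = 256.4 N.

T_3 ≈ 256 N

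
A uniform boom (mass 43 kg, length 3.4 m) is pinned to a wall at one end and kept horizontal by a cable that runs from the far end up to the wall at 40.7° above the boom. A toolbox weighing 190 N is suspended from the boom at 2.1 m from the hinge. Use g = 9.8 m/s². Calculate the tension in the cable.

T ≈ 503 N

Take torques about the hinge: T sin 40.7° · 3.4 = 43×9.8×1.7 + 190×2.1 = 1115.4 N·m.
So T = 1115.4 / (0.6521 × 3.4) = 503.07 N.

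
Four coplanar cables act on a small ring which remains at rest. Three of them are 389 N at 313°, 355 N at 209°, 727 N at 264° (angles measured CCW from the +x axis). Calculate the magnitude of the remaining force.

Sum the known components: ΣF_x = -121.2 N, ΣF_y = -1180 N.
For equilibrium the remaining force must supply (−ΣF_x, −ΣF_y) = (121.2, 1180) N.
Magnitude = √((121.2)² + (1180)²) = 1186 N; direction = atan2(1180, 121.2) = 84.1°.

F ≈ 1190 N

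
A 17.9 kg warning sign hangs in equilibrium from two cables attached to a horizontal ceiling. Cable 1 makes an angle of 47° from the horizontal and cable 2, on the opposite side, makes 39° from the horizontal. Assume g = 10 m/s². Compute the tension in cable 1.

Weight W = 17.9 × 10 = 179 N acts straight down.
Horizontal: T_1 cos 47° = T_2 cos 39°  →  T_2 = 0.8776 T_1.
Vertical: T_1 sin 47° + T_2 sin 39° = 179.
Substituting the horizontal relation into the vertical equation gives 1.284 T_1 = 179, so T_1 = 139.4 N.

T_1 ≈ 139 N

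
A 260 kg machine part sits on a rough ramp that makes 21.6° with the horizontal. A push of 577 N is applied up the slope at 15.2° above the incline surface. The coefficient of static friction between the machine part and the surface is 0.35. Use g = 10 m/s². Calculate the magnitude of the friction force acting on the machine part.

Axes along / perpendicular to the incline. W sin 21.6° = 957.1 N down-slope; W cos 21.6° = 2417 N into the surface.
Perpendicular: N = W cos 21.6° − P sin 15.2° = 2417 − 151.3 = 2266 N.
Along incline: P cos 15.2° + f = W sin 21.6° (friction acts up-slope) → f = 957.1 − 556.8 = 400.3 N.
|f| = 400.3 N ≤ μN = 793.1 N, so the machine part is indeed static.

f ≈ 400 N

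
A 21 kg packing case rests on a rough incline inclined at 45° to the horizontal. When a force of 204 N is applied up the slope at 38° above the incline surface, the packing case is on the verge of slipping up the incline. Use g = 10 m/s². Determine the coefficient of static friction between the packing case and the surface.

μ ≈ 0.536

On the verge of sliding up the incline, friction is at its maximum μN and acts down the slope.
Perpendicular to incline: N = W cos 45° − P sin 38° = 148.5 − 125.6 = 22.9 N.
Along incline: P cos 38° − μN = W sin 45° → μ = −(W sin 45° − P cos 38°) / N = 0.5355.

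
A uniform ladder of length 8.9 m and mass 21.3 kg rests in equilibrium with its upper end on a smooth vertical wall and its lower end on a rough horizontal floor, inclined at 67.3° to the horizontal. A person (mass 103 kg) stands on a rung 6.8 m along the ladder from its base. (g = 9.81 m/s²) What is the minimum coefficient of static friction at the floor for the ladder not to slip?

μ_min ≈ 0.301

ΣF_y = 0: N_floor = 21.3×9.81 + 103×9.81 = 1219.4 N.
Torques about the foot: N_wall · 8.9 sin 67.3° = 21.3×9.81×4.45 cos 67.3° + 103×9.81×6.8 cos 67.3° → N_wall = 366.64 N.
ΣF_x = 0: f_floor = N_wall = 366.64 N.
μ_min = f_floor / N_floor = 366.64 / 1219.4 = 0.3007.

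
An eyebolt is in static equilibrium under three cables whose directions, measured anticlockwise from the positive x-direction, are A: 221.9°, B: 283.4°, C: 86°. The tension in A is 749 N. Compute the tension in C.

Resolve: ΣF_x = 749 cos 221.9° + T_B cos 283.4° + T_C cos 86° = 0.
        ΣF_y = 749 sin 221.9° + T_B sin 283.4° + T_C sin 86° = 0.
The known terms sum to (-557.5, -500.2) N, so 0.2317 T_B + 0.0698 T_C = 557.5 and -0.9728 T_B + 0.9976 T_C = 500.2.
Solving simultaneously: T_B = 1743 N, T_C = 2201 N.

T_C ≈ 2200 N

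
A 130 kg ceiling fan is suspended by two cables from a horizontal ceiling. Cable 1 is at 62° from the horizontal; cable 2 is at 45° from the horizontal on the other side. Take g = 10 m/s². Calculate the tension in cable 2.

Weight W = 130 × 10 = 1300 N acts straight down.
Horizontal: T_1 cos 62° = T_2 cos 45°  →  T_1 = 1.506 T_2.
Vertical: T_1 sin 62° + T_2 sin 45° = 1300.
Substituting the horizontal relation into the vertical equation gives 2.037 T_2 = 1300, so T_2 = 638.2 N.

T_2 ≈ 638 N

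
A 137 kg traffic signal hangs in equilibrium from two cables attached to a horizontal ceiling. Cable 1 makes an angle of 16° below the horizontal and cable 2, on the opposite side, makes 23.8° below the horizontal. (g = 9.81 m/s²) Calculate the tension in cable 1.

Weight W = 137 × 9.81 = 1344 N acts straight down.
Horizontal: T_1 cos 16° = T_2 cos 23.8°  →  T_2 = 1.051 T_1.
Vertical: T_1 sin 16° + T_2 sin 23.8° = 1344.
Substituting the horizontal relation into the vertical equation gives 0.6996 T_1 = 1344, so T_1 = 1921 N.

T_1 ≈ 1920 N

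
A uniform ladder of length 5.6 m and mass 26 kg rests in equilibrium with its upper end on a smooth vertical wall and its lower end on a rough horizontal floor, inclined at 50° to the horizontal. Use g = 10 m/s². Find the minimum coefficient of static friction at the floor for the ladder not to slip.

ΣF_y = 0: N_floor = 26×10 = 260 N.
Torques about the foot: N_wall · 5.6 sin 50° = 26×10×2.8 cos 50° → N_wall = 109.08 N.
ΣF_x = 0: f_floor = N_wall = 109.08 N.
μ_min = f_floor / N_floor = 109.08 / 260 = 0.4195.

μ_min ≈ 0.420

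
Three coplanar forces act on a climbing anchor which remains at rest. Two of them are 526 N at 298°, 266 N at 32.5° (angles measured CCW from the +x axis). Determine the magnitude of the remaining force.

Sum the known components: ΣF_x = 471.3 N, ΣF_y = -321.5 N.
For equilibrium the remaining force must supply (−ΣF_x, −ΣF_y) = (-471.3, 321.5) N.
Magnitude = √((-471.3)² + (321.5)²) = 570.5 N; direction = atan2(321.5, -471.3) = 145.7°.

F ≈ 571 N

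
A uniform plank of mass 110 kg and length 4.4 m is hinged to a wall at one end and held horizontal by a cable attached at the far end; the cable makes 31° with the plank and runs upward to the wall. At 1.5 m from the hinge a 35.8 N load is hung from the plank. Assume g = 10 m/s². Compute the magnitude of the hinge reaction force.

|H| ≈ 1100 N

Take torques about the hinge: T sin 31° · 4.4 = 110×10×2.2 + 35.8×1.5 = 2473.7 N·m.
So T = 2473.7 / (0.5150 × 4.4) = 1091.6 N.
ΣF_x = 0: H_x = T cos 31° = 935.67 N.
ΣF_y = 0: H_y = (110×10 + 35.8) − T sin 31° = 1135.8 − 562.2 = 573.6 N.
|H| = √(H_x² + H_y²) = √((935.67)² + (573.6)²) = 1097.5 N.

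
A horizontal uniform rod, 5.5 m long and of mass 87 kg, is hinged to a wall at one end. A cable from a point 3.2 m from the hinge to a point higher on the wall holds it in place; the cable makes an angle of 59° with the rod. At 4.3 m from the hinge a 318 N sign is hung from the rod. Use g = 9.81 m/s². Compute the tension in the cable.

Take torques about the hinge: T sin 59° · 3.2 = 87×9.81×2.75 + 318×4.3 = 3714.4 N·m.
So T = 3714.4 / (0.8572 × 3.2) = 1354.2 N.

T ≈ 1350 N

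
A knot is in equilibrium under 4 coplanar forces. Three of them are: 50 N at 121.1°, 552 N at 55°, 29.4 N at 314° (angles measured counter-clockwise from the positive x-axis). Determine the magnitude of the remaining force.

F ≈ 567 N

Sum the known components: ΣF_x = 311.2 N, ΣF_y = 473.8 N.
For equilibrium the remaining force must supply (−ΣF_x, −ΣF_y) = (-311.2, -473.8) N.
Magnitude = √((-311.2)² + (-473.8)²) = 566.9 N; direction = atan2(-473.8, -311.2) = 236.7°.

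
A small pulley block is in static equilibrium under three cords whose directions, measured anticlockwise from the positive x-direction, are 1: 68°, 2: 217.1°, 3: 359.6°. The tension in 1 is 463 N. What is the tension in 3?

Resolve: ΣF_x = 463 cos 68° + T_2 cos 217.1° + T_3 cos 359.6° = 0.
        ΣF_y = 463 sin 68° + T_2 sin 217.1° + T_3 sin 359.6° = 0.
The known terms sum to (173.4, 429.3) N, so -0.7976 T_2 + 1.0000 T_3 = -173.4 and -0.6032 T_2 − 0.0070 T_3 = -429.3.
Solving simultaneously: T_2 = 707.2 N, T_3 = 390.6 N.

T_3 ≈ 391 N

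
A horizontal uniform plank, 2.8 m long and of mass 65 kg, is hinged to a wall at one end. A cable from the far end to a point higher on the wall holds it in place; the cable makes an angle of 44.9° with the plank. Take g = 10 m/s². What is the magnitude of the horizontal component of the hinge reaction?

H_x ≈ 326 N

Take torques about the hinge: T sin 44.9° · 2.8 = 65×10×1.4 = 910 N·m.
So T = 910 / (0.7059 × 2.8) = 460.42 N.
ΣF_x = 0: H_x = T cos 44.9° = 326.14 N.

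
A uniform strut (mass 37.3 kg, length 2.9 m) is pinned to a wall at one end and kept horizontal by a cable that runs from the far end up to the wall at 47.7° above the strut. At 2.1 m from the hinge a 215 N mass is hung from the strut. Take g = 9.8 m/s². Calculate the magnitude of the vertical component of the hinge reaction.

|H_y| ≈ 242 N

Take torques about the hinge: T sin 47.7° · 2.9 = 37.3×9.8×1.45 + 215×2.1 = 981.53 N·m.
So T = 981.53 / (0.7396 × 2.9) = 457.61 N.
ΣF_y = 0: H_y = (37.3×9.8 + 215) − T sin 47.7° = 580.54 − 338.46 = 242.08 N.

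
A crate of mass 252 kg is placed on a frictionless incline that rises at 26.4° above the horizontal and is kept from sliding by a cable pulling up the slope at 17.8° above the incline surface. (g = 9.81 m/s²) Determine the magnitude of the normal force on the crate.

N ≈ 1860 N

Take axes along and perpendicular to the incline. Weight components: W sin 26.4° = 1099 N down-slope, W cos 26.4° = 2214 N into the surface.
Along incline: T cos 17.8° = W sin 26.4° → T = 1154 N.
Perpendicular: N = W cos 26.4° − T sin 17.8° = 1861 N.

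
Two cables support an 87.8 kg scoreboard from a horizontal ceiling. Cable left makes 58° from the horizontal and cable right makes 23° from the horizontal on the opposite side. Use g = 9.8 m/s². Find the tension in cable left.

Weight W = 87.8 × 9.8 = 860.4 N acts straight down.
Horizontal: T_left cos 58° = T_right cos 23°  →  T_right = 0.5757 T_left.
Vertical: T_left sin 58° + T_right sin 23° = 860.4.
Substituting the horizontal relation into the vertical equation gives 1.073 T_left = 860.4, so T_left = 801.9 N.

T_left ≈ 802 N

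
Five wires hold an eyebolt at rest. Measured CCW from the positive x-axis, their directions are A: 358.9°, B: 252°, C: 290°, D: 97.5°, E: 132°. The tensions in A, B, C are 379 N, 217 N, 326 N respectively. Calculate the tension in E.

Resolve: ΣF_x = 379 cos 358.9° + 217 cos 252° + 326 cos 290° + T_D cos 97.5° + T_E cos 132° = 0.
        ΣF_y = 379 sin 358.9° + 217 sin 252° + 326 sin 290° + T_D sin 97.5° + T_E sin 132° = 0.
The known terms sum to (423.4, -520) N, so -0.1305 T_D − 0.6691 T_E = -423.4 and 0.9914 T_D + 0.7431 T_E = 520.
Solving simultaneously: T_D = 58.82 N, T_E = 621.2 N.

T_E ≈ 621 N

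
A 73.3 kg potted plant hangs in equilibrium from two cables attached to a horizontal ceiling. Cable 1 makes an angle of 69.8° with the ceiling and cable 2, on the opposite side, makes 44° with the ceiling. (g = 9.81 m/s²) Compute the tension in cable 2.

Weight W = 73.3 × 9.81 = 719.1 N acts straight down.
Horizontal: T_1 cos 69.8° = T_2 cos 44°  →  T_1 = 2.083 T_2.
Vertical: T_1 sin 69.8° + T_2 sin 44° = 719.1.
Substituting the horizontal relation into the vertical equation gives 2.65 T_2 = 719.1, so T_2 = 271.4 N.

T_2 ≈ 271 N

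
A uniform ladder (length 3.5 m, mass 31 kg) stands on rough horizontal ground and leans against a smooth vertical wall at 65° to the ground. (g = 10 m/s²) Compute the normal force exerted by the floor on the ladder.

N_floor ≈ 310 N

ΣF_y = 0: N_floor = 31×10 = 310 N.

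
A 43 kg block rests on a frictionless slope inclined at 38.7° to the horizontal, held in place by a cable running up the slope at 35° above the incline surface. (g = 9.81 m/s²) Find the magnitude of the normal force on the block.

N ≈ 145 N

Take axes along and perpendicular to the incline. Weight components: W sin 38.7° = 263.7 N down-slope, W cos 38.7° = 329.2 N into the surface.
Along incline: T cos 35° = W sin 38.7° → T = 322 N.
Perpendicular: N = W cos 38.7° − T sin 35° = 144.5 N.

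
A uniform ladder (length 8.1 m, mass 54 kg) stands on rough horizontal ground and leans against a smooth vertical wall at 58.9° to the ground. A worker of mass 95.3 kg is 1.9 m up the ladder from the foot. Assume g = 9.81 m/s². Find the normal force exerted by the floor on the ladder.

N_floor ≈ 1460 N

ΣF_y = 0: N_floor = 54×9.81 + 95.3×9.81 = 1464.6 N.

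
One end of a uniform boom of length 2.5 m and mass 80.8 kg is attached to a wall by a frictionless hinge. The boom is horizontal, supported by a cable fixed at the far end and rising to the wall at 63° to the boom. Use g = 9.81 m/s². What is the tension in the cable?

T ≈ 445 N

Take torques about the hinge: T sin 63° · 2.5 = 80.8×9.81×1.25 = 990.81 N·m.
So T = 990.81 / (0.8910 × 2.5) = 444.8 N.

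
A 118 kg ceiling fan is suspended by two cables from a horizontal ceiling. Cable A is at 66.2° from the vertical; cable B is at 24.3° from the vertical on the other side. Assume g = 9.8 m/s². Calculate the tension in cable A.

T_A ≈ 476 N

Angles from the horizontal: cable A is 90° − 66.2° = 23.8°, cable B is 90° − 24.3° = 65.7°.
Weight W = 118 × 9.8 = 1156 N acts straight down.
Horizontal: T_A cos 23.8° = T_B cos 65.7°  →  T_B = 2.223 T_A.
Vertical: T_A sin 23.8° + T_B sin 65.7° = 1156.
Substituting the horizontal relation into the vertical equation gives 2.43 T_A = 1156, so T_A = 475.9 N.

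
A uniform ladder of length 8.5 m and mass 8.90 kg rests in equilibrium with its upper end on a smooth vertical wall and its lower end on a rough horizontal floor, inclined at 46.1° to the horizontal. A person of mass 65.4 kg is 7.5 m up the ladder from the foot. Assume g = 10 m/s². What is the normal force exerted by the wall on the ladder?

N_wall ≈ 598 N

Torques about the foot: N_wall · 8.5 sin 46.1° = 8.90×10×4.25 cos 46.1° + 65.4×10×7.5 cos 46.1° → N_wall = 598.14 N.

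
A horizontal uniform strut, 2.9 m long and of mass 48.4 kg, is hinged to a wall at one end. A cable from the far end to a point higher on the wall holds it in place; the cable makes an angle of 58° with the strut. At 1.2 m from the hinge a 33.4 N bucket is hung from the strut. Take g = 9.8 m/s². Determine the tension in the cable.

T ≈ 296 N

Take torques about the hinge: T sin 58° · 2.9 = 48.4×9.8×1.45 + 33.4×1.2 = 727.84 N·m.
So T = 727.84 / (0.8480 × 2.9) = 295.95 N.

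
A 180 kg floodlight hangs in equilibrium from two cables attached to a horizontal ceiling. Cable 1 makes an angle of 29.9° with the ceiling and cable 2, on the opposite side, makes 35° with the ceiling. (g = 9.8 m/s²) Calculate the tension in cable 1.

Weight W = 180 × 9.8 = 1764 N acts straight down.
Horizontal: T_1 cos 29.9° = T_2 cos 35°  →  T_2 = 1.058 T_1.
Vertical: T_1 sin 29.9° + T_2 sin 35° = 1764.
Substituting the horizontal relation into the vertical equation gives 1.105 T_1 = 1764, so T_1 = 1596 N.

T_1 ≈ 1600 N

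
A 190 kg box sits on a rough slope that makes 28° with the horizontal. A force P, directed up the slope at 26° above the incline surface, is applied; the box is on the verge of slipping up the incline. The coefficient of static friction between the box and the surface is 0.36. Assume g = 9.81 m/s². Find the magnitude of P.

P ≈ 1390 N

On the verge of sliding up the incline, friction equals μN and acts down the slope.
Perpendicular: N + P sin 26° = W cos 28° = 1646 N.
Along incline: P cos 26° = W sin 28° + μN  with W sin 28° = 875 N.
Solving the pair for P and N: P = 1389 N, N = 1037 N (and f = μN = 373.3 N).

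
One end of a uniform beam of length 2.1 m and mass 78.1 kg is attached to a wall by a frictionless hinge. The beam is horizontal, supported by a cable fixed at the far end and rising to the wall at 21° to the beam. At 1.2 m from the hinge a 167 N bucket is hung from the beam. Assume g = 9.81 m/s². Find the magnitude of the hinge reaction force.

Take torques about the hinge: T sin 21° · 2.1 = 78.1×9.81×1.05 + 167×1.2 = 1004.9 N·m.
So T = 1004.9 / (0.3584 × 2.1) = 1335.2 N.
ΣF_x = 0: H_x = T cos 21° = 1246.6 N.
ΣF_y = 0: H_y = (78.1×9.81 + 167) − T sin 21° = 933.16 − 478.51 = 454.65 N.
|H| = √(H_x² + H_y²) = √((1246.6)² + (454.65)²) = 1326.9 N.

|H| ≈ 1330 N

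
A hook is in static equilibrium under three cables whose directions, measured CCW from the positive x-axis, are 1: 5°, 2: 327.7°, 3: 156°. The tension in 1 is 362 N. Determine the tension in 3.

T_3 ≈ 1520 N

Resolve: ΣF_x = 362 cos 5° + T_2 cos 327.7° + T_3 cos 156° = 0.
        ΣF_y = 362 sin 5° + T_2 sin 327.7° + T_3 sin 156° = 0.
The known terms sum to (360.6, 31.55) N, so 0.8453 T_2 − 0.9135 T_3 = -360.6 and -0.5344 T_2 + 0.4067 T_3 = -31.55.
Solving simultaneously: T_2 = 1216 N, T_3 = 1520 N.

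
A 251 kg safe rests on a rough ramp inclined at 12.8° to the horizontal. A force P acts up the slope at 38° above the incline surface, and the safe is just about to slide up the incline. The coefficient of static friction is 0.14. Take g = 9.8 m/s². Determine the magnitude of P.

On the verge of sliding up the incline, friction equals μN and acts down the slope.
Perpendicular: N + P sin 38° = W cos 12.8° = 2399 N.
Along incline: P cos 38° = W sin 12.8° + μN  with W sin 12.8° = 545 N.
Solving the pair for P and N: P = 1008 N, N = 1778 N (and f = μN = 249 N).

P ≈ 1010 N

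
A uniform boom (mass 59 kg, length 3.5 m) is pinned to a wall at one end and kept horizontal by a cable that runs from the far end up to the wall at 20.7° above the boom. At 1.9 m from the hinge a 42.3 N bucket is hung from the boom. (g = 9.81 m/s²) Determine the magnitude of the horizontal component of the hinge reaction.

H_x ≈ 827 N

Take torques about the hinge: T sin 20.7° · 3.5 = 59×9.81×1.75 + 42.3×1.9 = 1093.3 N·m.
So T = 1093.3 / (0.3535 × 3.5) = 883.68 N.
ΣF_x = 0: H_x = T cos 20.7° = 826.63 N.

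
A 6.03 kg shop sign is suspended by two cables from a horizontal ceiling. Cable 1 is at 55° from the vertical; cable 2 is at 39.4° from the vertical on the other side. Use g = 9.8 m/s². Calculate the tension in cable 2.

Angles from the horizontal: cable 1 is 90° − 55° = 35°, cable 2 is 90° − 39.4° = 50.6°.
Weight W = 6.03 × 9.8 = 59.09 N acts straight down.
Horizontal: T_1 cos 35° = T_2 cos 50.6°  →  T_1 = 0.7749 T_2.
Vertical: T_1 sin 35° + T_2 sin 50.6° = 59.09.
Substituting the horizontal relation into the vertical equation gives 1.217 T_2 = 59.09, so T_2 = 48.55 N.

T_2 ≈ 48.6 N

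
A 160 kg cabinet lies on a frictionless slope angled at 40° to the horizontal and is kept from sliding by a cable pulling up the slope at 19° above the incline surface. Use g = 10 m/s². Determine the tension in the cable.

T ≈ 1090 N

Take axes along and perpendicular to the incline. Weight components: W sin 40° = 1028 N down-slope, W cos 40° = 1226 N into the surface.
Along incline: T cos 19° = W sin 40° → T = 1088 N.
Perpendicular: N = W cos 40° − T sin 19° = 871.5 N.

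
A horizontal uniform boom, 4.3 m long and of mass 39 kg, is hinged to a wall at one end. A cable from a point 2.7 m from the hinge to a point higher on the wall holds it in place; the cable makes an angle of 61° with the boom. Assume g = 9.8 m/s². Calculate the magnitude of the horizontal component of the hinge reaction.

H_x ≈ 169 N

Take torques about the hinge: T sin 61° · 2.7 = 39×9.8×2.15 = 821.73 N·m.
So T = 821.73 / (0.8746 × 2.7) = 347.97 N.
ΣF_x = 0: H_x = T cos 61° = 168.7 N.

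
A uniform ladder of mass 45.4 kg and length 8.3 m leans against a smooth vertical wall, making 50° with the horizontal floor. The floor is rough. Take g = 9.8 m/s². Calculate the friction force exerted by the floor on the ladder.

Torques about the foot: N_wall · 8.3 sin 50° = 45.4×9.8×4.15 cos 50° → N_wall = 186.67 N.
ΣF_x = 0: f_floor = N_wall = 186.67 N.

f ≈ 187 N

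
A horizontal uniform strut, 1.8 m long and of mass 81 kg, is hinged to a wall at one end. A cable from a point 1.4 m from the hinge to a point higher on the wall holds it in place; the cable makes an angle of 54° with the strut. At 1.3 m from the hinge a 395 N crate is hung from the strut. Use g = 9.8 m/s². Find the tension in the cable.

Take torques about the hinge: T sin 54° · 1.4 = 81×9.8×0.9 + 395×1.3 = 1227.9 N·m.
So T = 1227.9 / (0.8090 × 1.4) = 1084.1 N.

T ≈ 1080 N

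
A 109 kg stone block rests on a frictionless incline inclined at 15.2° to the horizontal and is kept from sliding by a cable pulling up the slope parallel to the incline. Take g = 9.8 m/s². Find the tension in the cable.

T ≈ 280 N

Take axes along and perpendicular to the incline. Weight components: W sin 15.2° = 280.1 N down-slope, W cos 15.2° = 1031 N into the surface.
Along incline: T cos 0° = W sin 15.2° → T = 280.1 N.
Perpendicular: N = W cos 15.2° − T sin 0° = 1031 N.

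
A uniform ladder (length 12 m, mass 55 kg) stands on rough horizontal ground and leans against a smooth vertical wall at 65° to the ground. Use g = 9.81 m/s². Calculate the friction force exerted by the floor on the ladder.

f ≈ 126 N

Torques about the foot: N_wall · 12 sin 65° = 55×9.81×6 cos 65° → N_wall = 125.8 N.
ΣF_x = 0: f_floor = N_wall = 125.8 N.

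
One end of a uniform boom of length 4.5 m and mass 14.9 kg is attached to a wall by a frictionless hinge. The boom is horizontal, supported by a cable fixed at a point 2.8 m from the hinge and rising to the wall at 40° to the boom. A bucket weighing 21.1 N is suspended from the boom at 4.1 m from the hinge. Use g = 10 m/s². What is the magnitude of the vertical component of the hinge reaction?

Take torques about the hinge: T sin 40° · 2.8 = 14.9×10×2.25 + 21.1×4.1 = 421.76 N·m.
So T = 421.76 / (0.6428 × 2.8) = 234.34 N.
ΣF_y = 0: H_y = (14.9×10 + 21.1) − T sin 40° = 170.1 − 150.63 = 19.471 N.

|H_y| ≈ 19.5 N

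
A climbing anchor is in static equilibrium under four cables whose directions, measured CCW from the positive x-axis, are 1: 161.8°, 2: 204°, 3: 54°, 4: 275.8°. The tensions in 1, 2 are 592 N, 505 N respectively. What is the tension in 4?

Resolve: ΣF_x = 592 cos 161.8° + 505 cos 204° + T_3 cos 54° + T_4 cos 275.8° = 0.
        ΣF_y = 592 sin 161.8° + 505 sin 204° + T_3 sin 54° + T_4 sin 275.8° = 0.
The known terms sum to (-1024, -20.5) N, so 0.5878 T_3 + 0.1011 T_4 = 1024 and 0.8090 T_3 − 0.9949 T_4 = 20.5.
Solving simultaneously: T_3 = 1531 N, T_4 = 1224 N.

T_4 ≈ 1220 N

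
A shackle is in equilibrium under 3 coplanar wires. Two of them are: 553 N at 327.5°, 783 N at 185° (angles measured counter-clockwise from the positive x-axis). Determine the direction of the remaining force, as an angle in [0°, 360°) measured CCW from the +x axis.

θ ≈ 49.4°

Sum the known components: ΣF_x = -313.6 N, ΣF_y = -365.4 N.
For equilibrium the remaining force must supply (−ΣF_x, −ΣF_y) = (313.6, 365.4) N.
Magnitude = √((313.6)² + (365.4)²) = 481.5 N; direction = atan2(365.4, 313.6) = 49.4°.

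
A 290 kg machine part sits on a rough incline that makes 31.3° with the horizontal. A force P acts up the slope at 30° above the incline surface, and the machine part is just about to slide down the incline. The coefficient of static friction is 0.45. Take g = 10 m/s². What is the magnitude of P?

On the verge of sliding down the incline, friction equals μN and acts up the slope.
Perpendicular: N + P sin 30° = W cos 31.3° = 2478 N.
Along incline: P cos 30° + μN = W sin 31.3° with W sin 31.3° = 1507 N.
Solving the pair for P and N: P = 610.8 N, N = 2173 N (and f = μN = 977.6 N).

P ≈ 611 N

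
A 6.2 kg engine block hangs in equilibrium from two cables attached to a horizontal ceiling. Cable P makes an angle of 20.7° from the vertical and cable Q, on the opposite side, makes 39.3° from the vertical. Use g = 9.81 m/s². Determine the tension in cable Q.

Angles from the horizontal: cable P is 90° − 20.7° = 69.3°, cable Q is 90° − 39.3° = 50.7°.
Weight W = 6.2 × 9.81 = 60.82 N acts straight down.
Horizontal: T_P cos 69.3° = T_Q cos 50.7°  →  T_P = 1.792 T_Q.
Vertical: T_P sin 69.3° + T_Q sin 50.7° = 60.82.
Substituting the horizontal relation into the vertical equation gives 2.45 T_Q = 60.82, so T_Q = 24.82 N.

T_Q ≈ 24.8 N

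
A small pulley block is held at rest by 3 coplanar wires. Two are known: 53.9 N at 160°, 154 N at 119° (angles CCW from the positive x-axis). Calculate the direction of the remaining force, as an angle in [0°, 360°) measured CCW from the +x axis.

θ ≈ 309°

Sum the known components: ΣF_x = -125.3 N, ΣF_y = 153.1 N.
For equilibrium the remaining force must supply (−ΣF_x, −ΣF_y) = (125.3, -153.1) N.
Magnitude = √((125.3)² + (-153.1)²) = 197.9 N; direction = atan2(-153.1, 125.3) = 309.3°.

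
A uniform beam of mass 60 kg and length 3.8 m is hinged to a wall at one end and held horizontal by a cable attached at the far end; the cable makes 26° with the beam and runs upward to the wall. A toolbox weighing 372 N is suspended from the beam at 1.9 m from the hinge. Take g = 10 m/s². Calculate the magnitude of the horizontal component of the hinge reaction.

Take torques about the hinge: T sin 26° · 3.8 = 60×10×1.9 + 372×1.9 = 1846.8 N·m.
So T = 1846.8 / (0.4384 × 3.8) = 1108.6 N.
ΣF_x = 0: H_x = T cos 26° = 996.45 N.

H_x ≈ 996 N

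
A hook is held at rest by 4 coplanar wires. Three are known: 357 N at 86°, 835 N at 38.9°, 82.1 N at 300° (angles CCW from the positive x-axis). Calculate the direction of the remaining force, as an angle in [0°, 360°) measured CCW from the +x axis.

θ ≈ 229°

Sum the known components: ΣF_x = 715.8 N, ΣF_y = 809.4 N.
For equilibrium the remaining force must supply (−ΣF_x, −ΣF_y) = (-715.8, -809.4) N.
Magnitude = √((-715.8)² + (-809.4)²) = 1080 N; direction = atan2(-809.4, -715.8) = 228.5°.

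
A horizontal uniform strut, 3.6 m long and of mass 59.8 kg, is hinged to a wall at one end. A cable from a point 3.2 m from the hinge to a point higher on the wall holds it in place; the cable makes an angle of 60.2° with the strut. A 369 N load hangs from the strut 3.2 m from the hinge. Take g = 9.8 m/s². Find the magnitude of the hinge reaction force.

Take torques about the hinge: T sin 60.2° · 3.2 = 59.8×9.8×1.8 + 369×3.2 = 2235.7 N·m.
So T = 2235.7 / (0.8678 × 3.2) = 805.11 N.
ΣF_x = 0: H_x = T cos 60.2° = 400.12 N.
ΣF_y = 0: H_y = (59.8×9.8 + 369) − T sin 60.2° = 955.04 − 698.65 = 256.39 N.
|H| = √(H_x² + H_y²) = √((400.12)² + (256.39)²) = 475.22 N.

|H| ≈ 475 N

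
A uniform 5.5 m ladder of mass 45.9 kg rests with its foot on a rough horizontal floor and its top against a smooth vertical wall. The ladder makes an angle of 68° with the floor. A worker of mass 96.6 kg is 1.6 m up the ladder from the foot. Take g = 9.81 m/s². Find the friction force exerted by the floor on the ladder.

f ≈ 202 N

Torques about the foot: N_wall · 5.5 sin 68° = 45.9×9.81×2.75 cos 68° + 96.6×9.81×1.6 cos 68° → N_wall = 202.34 N.
ΣF_x = 0: f_floor = N_wall = 202.34 N.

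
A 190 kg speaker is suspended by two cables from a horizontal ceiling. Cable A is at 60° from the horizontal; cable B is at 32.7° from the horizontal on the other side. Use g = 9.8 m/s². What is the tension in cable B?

Weight W = 190 × 9.8 = 1862 N acts straight down.
Horizontal: T_A cos 60° = T_B cos 32.7°  →  T_A = 1.683 T_B.
Vertical: T_A sin 60° + T_B sin 32.7° = 1862.
Substituting the horizontal relation into the vertical equation gives 1.998 T_B = 1862, so T_B = 932 N.

T_B ≈ 932 N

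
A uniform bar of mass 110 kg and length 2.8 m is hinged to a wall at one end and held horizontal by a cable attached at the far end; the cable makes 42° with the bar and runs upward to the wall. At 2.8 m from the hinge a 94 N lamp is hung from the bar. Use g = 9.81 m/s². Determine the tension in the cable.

T ≈ 947 N

Take torques about the hinge: T sin 42° · 2.8 = 110×9.81×1.4 + 94×2.8 = 1773.9 N·m.
So T = 1773.9 / (0.6691 × 2.8) = 946.83 N.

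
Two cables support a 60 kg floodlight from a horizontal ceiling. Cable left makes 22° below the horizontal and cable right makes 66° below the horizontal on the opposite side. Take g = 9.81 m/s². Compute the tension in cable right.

T_right ≈ 546 N

Weight W = 60 × 9.81 = 588.6 N acts straight down.
Horizontal: T_left cos 22° = T_right cos 66°  →  T_left = 0.4387 T_right.
Vertical: T_left sin 22° + T_right sin 66° = 588.6.
Substituting the horizontal relation into the vertical equation gives 1.078 T_right = 588.6, so T_right = 546.1 N.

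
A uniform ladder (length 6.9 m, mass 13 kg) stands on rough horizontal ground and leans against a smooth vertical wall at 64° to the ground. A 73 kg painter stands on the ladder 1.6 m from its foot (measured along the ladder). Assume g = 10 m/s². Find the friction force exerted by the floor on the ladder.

Torques about the foot: N_wall · 6.9 sin 64° = 13×10×3.45 cos 64° + 73×10×1.6 cos 64° → N_wall = 114.26 N.
ΣF_x = 0: f_floor = N_wall = 114.26 N.

f ≈ 114 N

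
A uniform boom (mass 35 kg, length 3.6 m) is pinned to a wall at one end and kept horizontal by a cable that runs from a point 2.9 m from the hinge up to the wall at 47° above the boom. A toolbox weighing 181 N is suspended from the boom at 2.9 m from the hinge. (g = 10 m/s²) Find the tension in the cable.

T ≈ 545 N

Take torques about the hinge: T sin 47° · 2.9 = 35×10×1.8 + 181×2.9 = 1154.9 N·m.
So T = 1154.9 / (0.7314 × 2.9) = 544.53 N.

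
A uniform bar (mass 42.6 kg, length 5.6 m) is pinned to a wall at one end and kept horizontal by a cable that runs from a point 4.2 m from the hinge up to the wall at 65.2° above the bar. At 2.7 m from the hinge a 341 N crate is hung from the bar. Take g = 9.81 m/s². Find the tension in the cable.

Take torques about the hinge: T sin 65.2° · 4.2 = 42.6×9.81×2.8 + 341×2.7 = 2090.8 N·m.
So T = 2090.8 / (0.9078 × 4.2) = 548.39 N.

T ≈ 548 N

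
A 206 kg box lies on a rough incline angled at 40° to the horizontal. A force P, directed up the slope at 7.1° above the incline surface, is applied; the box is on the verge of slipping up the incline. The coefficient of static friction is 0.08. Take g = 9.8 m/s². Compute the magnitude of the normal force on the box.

On the verge of sliding up the incline, friction equals μN and acts down the slope.
Perpendicular: N + P sin 7.1° = W cos 40° = 1546 N.
Along incline: P cos 7.1° = W sin 40° + μN  with W sin 40° = 1298 N.
Solving the pair for P and N: P = 1418 N, N = 1371 N (and f = μN = 109.7 N).

N ≈ 1370 N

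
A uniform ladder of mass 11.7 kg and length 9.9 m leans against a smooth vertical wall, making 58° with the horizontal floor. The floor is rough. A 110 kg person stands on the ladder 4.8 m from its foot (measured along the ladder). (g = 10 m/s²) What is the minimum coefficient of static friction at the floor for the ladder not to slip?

ΣF_y = 0: N_floor = 11.7×10 + 110×10 = 1217 N.
Torques about the foot: N_wall · 9.9 sin 58° = 11.7×10×4.95 cos 58° + 110×10×4.8 cos 58° → N_wall = 369.82 N.
ΣF_x = 0: f_floor = N_wall = 369.82 N.
μ_min = f_floor / N_floor = 369.82 / 1217 = 0.3039.

μ_min ≈ 0.304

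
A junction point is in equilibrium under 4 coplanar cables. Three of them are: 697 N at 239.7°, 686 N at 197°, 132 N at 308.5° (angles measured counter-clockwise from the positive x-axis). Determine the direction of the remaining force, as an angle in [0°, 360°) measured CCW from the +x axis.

θ ≈ 44.4°

Sum the known components: ΣF_x = -925.5 N, ΣF_y = -905.7 N.
For equilibrium the remaining force must supply (−ΣF_x, −ΣF_y) = (925.5, 905.7) N.
Magnitude = √((925.5)² + (905.7)²) = 1295 N; direction = atan2(905.7, 925.5) = 44.4°.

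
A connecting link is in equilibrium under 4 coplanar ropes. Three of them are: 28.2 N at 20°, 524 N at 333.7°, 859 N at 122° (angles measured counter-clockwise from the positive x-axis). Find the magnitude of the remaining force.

Sum the known components: ΣF_x = 41.06 N, ΣF_y = 505.9 N.
For equilibrium the remaining force must supply (−ΣF_x, −ΣF_y) = (-41.06, -505.9) N.
Magnitude = √((-41.06)² + (-505.9)²) = 507.6 N; direction = atan2(-505.9, -41.06) = 265.4°.

F ≈ 508 N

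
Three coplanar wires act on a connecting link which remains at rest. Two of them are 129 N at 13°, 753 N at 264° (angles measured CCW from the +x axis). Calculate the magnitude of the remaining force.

F ≈ 721 N

Sum the known components: ΣF_x = 46.98 N, ΣF_y = -719.9 N.
For equilibrium the remaining force must supply (−ΣF_x, −ΣF_y) = (-46.98, 719.9) N.
Magnitude = √((-46.98)² + (719.9)²) = 721.4 N; direction = atan2(719.9, -46.98) = 93.7°.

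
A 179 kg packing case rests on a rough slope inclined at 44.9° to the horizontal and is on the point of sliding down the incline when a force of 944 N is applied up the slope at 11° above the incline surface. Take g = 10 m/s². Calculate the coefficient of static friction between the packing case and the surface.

On the verge of sliding down the incline, friction is at its maximum μN and acts up the slope.
Perpendicular to incline: N = W cos 44.9° − P sin 11° = 1268 − 180.1 = 1088 N.
Along incline: P cos 11° + μN = W sin 44.9° → μ = (W sin 44.9° − P cos 11°) / N = 0.3097.

μ ≈ 0.310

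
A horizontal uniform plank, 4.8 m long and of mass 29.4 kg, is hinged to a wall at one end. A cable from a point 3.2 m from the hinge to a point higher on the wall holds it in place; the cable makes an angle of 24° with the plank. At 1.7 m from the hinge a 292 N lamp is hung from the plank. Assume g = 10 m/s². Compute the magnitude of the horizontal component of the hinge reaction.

Take torques about the hinge: T sin 24° · 3.2 = 29.4×10×2.4 + 292×1.7 = 1202 N·m.
So T = 1202 / (0.4067 × 3.2) = 923.51 N.
ΣF_x = 0: H_x = T cos 24° = 843.67 N.

H_x ≈ 844 N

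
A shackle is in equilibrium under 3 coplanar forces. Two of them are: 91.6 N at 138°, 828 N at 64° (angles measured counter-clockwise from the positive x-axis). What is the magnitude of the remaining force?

Sum the known components: ΣF_x = 294.9 N, ΣF_y = 805.5 N.
For equilibrium the remaining force must supply (−ΣF_x, −ΣF_y) = (-294.9, -805.5) N.
Magnitude = √((-294.9)² + (-805.5)²) = 857.8 N; direction = atan2(-805.5, -294.9) = 249.9°.

F ≈ 858 N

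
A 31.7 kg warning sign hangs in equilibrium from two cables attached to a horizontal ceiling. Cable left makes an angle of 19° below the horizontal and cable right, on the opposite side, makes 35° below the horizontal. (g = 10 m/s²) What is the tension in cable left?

Weight W = 31.7 × 10 = 317 N acts straight down.
Horizontal: T_left cos 19° = T_right cos 35°  →  T_right = 1.154 T_left.
Vertical: T_left sin 19° + T_right sin 35° = 317.
Substituting the horizontal relation into the vertical equation gives 0.9876 T_left = 317, so T_left = 321 N.

T_left ≈ 321 N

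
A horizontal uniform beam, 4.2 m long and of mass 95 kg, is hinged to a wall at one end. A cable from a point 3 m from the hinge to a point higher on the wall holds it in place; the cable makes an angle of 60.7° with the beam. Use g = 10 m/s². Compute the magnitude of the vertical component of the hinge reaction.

|H_y| ≈ 285 N

Take torques about the hinge: T sin 60.7° · 3 = 95×10×2.1 = 1995 N·m.
So T = 1995 / (0.8721 × 3) = 762.55 N.
ΣF_y = 0: H_y = (95×10) − T sin 60.7° = 950 − 665 = 285 N.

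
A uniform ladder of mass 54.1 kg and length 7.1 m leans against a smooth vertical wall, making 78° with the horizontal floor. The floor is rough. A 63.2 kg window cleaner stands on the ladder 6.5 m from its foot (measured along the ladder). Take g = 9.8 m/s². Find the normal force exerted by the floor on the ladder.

N_floor ≈ 1150 N

ΣF_y = 0: N_floor = 54.1×9.8 + 63.2×9.8 = 1149.5 N.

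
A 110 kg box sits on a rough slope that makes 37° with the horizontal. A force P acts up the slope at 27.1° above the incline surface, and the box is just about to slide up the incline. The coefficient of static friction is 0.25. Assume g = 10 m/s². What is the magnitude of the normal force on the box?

N ≈ 479 N

On the verge of sliding up the incline, friction equals μN and acts down the slope.
Perpendicular: N + P sin 27.1° = W cos 37° = 878.5 N.
Along incline: P cos 27.1° = W sin 37° + μN  with W sin 37° = 662 N.
Solving the pair for P and N: P = 878 N, N = 478.5 N (and f = μN = 119.6 N).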